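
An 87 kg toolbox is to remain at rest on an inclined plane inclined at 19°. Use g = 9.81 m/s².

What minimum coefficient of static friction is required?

μ_s,min ≈ 0.344

At the slip threshold m g sin θ = μ_s m g cos θ, so μ_s,min = tan θ.
μ_s,min = tan 19° = 0.344.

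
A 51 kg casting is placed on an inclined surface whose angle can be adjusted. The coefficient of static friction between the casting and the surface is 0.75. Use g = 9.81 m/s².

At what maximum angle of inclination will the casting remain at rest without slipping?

θ_max ≈ 36.9°

At the slip threshold, m g sin θ = μ_s · m g cos θ, so tan θ = μ_s.
θ_max = arctan(0.75) = 36.9°.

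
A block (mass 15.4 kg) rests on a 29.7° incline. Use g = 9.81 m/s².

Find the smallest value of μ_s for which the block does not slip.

μ_s,min ≈ 0.57

At the slip threshold m g sin θ = μ_s m g cos θ, so μ_s,min = tan θ.
μ_s,min = tan 29.7° = 0.57.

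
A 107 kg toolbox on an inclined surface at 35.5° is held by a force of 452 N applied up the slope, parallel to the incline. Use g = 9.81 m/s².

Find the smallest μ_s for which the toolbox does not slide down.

μ_s,min ≈ 0.184

N = m g cos θ = 854.6 N.
Friction must make up the shortfall along the incline: f = m g sin θ − P = 609.5 − 452 = 157.5 N.
At the threshold f = μ_s N, so μ_s,min = 157.5/854.6 = 0.184.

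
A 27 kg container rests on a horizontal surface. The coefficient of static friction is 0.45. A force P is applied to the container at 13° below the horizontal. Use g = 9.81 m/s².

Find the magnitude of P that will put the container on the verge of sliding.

P ≈ 137 N

N = m g + P sin α (the push presses the container into the horizontal surface).
At impending slip, P cos α = μ_s N = μ_s (m g + P sin α).
Solving: P (cos α − μ_s sin α) = μ_s m g → P = 0.45×265/(cos 13° − 0.45 sin 13°) = 119/0.8731 = 137 N.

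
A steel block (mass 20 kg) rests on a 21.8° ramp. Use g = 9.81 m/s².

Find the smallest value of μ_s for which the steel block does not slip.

At the slip threshold m g sin θ = μ_s m g cos θ, so μ_s,min = tan θ.
μ_s,min = tan 21.8° = 0.4.

μ_s,min ≈ 0.4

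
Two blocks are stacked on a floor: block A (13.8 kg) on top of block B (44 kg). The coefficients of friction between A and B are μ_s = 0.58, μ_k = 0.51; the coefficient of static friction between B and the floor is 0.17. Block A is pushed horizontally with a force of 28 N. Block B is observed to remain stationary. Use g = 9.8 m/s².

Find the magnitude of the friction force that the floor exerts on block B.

The normal force B exerts on A is simply A's weight, N₁ = 135.2 N.
Maximum static friction on A from B: μ_s N₁ = 0.58×135.2 = 78.44 N.
Since P = 28 N ≤ 78.44 N, A does not slip on B; friction on A equals P = 28 N.
B experiences an equal 28 N forward from A (third law). B is in equilibrium, so the floor supplies f₂ = 28 N of static friction (limit μ_s(m_A+m_B)g = 96.29 N, not exceeded).

f ≈ 28 N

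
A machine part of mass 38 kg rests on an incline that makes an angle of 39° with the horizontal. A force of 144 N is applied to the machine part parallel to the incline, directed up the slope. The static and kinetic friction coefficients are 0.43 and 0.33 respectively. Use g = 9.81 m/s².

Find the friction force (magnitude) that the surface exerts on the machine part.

Perpendicular to the surface, N = m g cos θ = 38·9.81·cos 39° = 289.7 N.
For equilibrium along the incline the friction force must supply f = m g sin θ − P = 234.6 − 144 = 90.6 N (positive meaning up-slope).
Maximum static friction available: μ_s N = 0.43 × 289.7 = 124.6 N.
Since |90.6| ≤ 124.6 N, no slip — friction simply equals what equilibrium demands.

f ≈ 90.6 N (up the incline)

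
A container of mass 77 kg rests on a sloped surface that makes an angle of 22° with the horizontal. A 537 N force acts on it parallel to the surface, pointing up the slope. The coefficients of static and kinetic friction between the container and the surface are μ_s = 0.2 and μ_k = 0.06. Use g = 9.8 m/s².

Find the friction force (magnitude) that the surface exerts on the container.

f ≈ 42 N (down the incline)

Normal force: N = m g cos θ = 77 × 9.8 × cos 22° = 699.7 N.
For equilibrium along the incline the friction force must supply f = m g sin θ − P = 282.7 − 537 = -254.3 N (positive meaning up-slope).
Maximum static friction available: μ_s N = 0.2 × 699.7 = 139.9 N.
Since |-254.3| > 139.9 N, static friction cannot hold it; the container slides up the incline and kinetic friction applies: f = μ_k N = 0.06 × 699.7 = 42 N.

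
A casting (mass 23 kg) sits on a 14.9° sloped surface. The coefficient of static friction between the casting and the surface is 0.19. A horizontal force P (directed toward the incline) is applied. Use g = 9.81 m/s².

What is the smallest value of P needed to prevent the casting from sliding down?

The casting tends to slide down (tan θ > μ_s), so at the point of impending slip friction acts up-slope at its limit: f = μ_s N.
Perpendicular to the incline: N = m g cos θ + P sin θ.
Along the incline: P cos θ + μ_s N = m g sin θ, i.e. P cos θ + μ_s (m g cos θ + P sin θ) = m g sin θ.
Solving, P (cos θ + μ_s sin θ) = m g (sin θ − μ_s cos θ), so P = 226×0.07352/1.015 = 16.3 N.

P_min ≈ 16.3 N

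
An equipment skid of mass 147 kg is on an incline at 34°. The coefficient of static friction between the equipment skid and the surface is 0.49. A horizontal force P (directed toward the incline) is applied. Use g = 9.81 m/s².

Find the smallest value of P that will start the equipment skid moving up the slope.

P ≈ 2510 N

At impending motion up the slope, friction acts down-slope at its limit: f = μ_s N.
Perpendicular to the incline: N = m g cos θ + P sin θ.
Along the incline: P cos θ = m g sin θ + μ_s N = m g sin θ + μ_s (m g cos θ + P sin θ).
Solving, P (cos θ − μ_s sin θ) = m g (sin θ + μ_s cos θ), so P = 147×9.81×(sin 34° + 0.49 cos 34°)/(cos 34° − 0.49 sin 34°) = 1440×0.9654/0.555 = 2510 N.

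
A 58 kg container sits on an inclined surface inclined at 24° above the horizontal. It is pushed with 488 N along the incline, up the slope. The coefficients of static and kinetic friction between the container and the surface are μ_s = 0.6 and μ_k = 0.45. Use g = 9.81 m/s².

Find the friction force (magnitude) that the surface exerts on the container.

f ≈ 257 N (down the incline)

Perpendicular to the surface, N = m g cos θ = 58·9.81·cos 24° = 519.8 N.
The friction needed for equilibrium is m g sin θ − P = 231.4 − 488 = -256.6 N, measured positive up-slope.
The static-friction ceiling is μ_s N = 0.6 × 519.8 = 311.9 N.
Since |-256.6| ≤ 311.9 N, static friction is sufficient; f equals the required value, not μ_s N.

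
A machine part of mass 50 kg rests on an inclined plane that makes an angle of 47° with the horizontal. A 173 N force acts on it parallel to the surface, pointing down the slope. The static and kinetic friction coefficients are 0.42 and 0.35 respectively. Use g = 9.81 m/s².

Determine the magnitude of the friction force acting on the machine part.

Normal force: N = m g cos θ = 50 × 9.81 × cos 47° = 334.5 N.
For equilibrium along the incline the friction force must supply f = m g sin θ + P = 358.7 + 173 = 531.7 N (positive meaning up-slope).
The static-friction ceiling is μ_s N = 0.42 × 334.5 = 140.5 N.
|531.7| exceeds 140.5 N, so the machine part slips down-slope; friction is kinetic, f = μ_k N = 0.35×334.5 = 117 N.

f ≈ 117 N (up the incline)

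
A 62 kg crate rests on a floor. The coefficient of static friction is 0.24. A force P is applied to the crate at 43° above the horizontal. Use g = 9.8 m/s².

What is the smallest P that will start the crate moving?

P ≈ 163 N

N = m g − P sin α (the pull lifts the crate).
At impending slip, P cos α = μ_s N = μ_s (m g − P sin α).
Solving: P (cos α + μ_s sin α) = μ_s m g → P = 0.24×608/(cos 43° + 0.24 sin 43°) = 146/0.895 = 163 N.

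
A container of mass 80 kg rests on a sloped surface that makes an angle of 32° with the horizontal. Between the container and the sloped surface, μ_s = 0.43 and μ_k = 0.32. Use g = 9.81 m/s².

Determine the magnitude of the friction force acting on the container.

The normal reaction is N = m g cos θ = 665.5 N.
Along the slope the weight component is m g sin θ = 415.9 N; friction must supply exactly this, acting up-slope.
Static friction can supply at most μ_s N = 286.2 N.
Since |415.9| > 286.2 N, static friction cannot hold it; the container slides down the incline and kinetic friction applies: f = μ_k N = 0.32 × 665.5 = 213 N.

f ≈ 213 N (up the incline)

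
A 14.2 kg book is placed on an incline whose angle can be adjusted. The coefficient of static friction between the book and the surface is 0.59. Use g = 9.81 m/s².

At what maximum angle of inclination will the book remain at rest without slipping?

θ_max ≈ 30.5°

At the slip threshold, m g sin θ = μ_s · m g cos θ, so tan θ = μ_s.
θ_max = arctan(0.59) = 30.5°.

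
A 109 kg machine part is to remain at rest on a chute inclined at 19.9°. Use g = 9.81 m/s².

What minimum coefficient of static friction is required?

At the slip threshold m g sin θ = μ_s m g cos θ, so μ_s,min = tan θ.
μ_s,min = tan 19.9° = 0.362.

μ_s,min ≈ 0.362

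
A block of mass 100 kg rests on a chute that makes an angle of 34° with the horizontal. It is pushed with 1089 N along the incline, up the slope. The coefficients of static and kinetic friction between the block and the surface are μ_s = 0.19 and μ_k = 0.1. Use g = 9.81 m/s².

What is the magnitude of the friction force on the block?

f ≈ 81.3 N (down the incline)

The normal reaction is N = m g cos θ = 813.3 N.
For equilibrium along the incline the friction force must supply f = m g sin θ − P = 548.6 − 1089 = -540.4 N (positive meaning up-slope).
Static friction can supply at most μ_s N = 154.5 N.
|-540.4| exceeds 154.5 N, so the block slips up-slope; friction is kinetic, f = μ_k N = 0.1×813.3 = 81.3 N.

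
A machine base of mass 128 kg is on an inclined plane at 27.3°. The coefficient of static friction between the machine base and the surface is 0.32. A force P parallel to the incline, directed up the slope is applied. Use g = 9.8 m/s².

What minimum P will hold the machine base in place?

P_min ≈ 219 N

The machine base tends to slide down (tan θ > μ_s), so at the point of impending slip friction acts up-slope at its limit: f = μ_s N.
P is parallel to the surface, so N = m g cos θ = 1110 N.
Along the incline: P + μ_s N = m g sin θ, so P = 575 − 0.32×1110 = 219 N.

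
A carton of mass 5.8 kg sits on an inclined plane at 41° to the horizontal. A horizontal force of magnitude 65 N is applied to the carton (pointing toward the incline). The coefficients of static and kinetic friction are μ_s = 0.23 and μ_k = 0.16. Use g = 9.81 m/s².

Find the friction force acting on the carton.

f ≈ 11.7 N (down the incline)

Resolve perpendicular to the incline: N = m g cos θ + P sin θ = 5.8×9.81×cos 41° + 65×sin 41° = 85.59 N.
Parallel to the incline: P cos θ − m g sin θ = 49.06 − 37.33 = 11.73 N; the friction needed to balance this is 11.73 N acting down the slope.
The limit of static friction is μ_s N = 19.68 N.
Since 11.73 N is within the 19.68 N limit, the carton stays put and friction is exactly 11.7 N.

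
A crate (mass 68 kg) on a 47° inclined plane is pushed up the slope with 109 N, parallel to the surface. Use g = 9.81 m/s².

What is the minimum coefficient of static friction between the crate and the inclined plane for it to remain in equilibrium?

μ_s,min ≈ 0.833

N = m g cos θ = 454.9 N.
Friction must make up the shortfall along the incline: f = m g sin θ − P = 487.9 − 109 = 378.9 N.
At the threshold f = μ_s N, so μ_s,min = 378.9/454.9 = 0.833.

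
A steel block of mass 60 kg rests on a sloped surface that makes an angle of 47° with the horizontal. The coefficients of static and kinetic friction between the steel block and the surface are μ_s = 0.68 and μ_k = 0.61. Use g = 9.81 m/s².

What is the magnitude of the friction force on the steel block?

Normal force: N = m g cos θ = 60 × 9.81 × cos 47° = 401.4 N.
Along the slope the weight component is m g sin θ = 430.5 N; friction must supply exactly this, acting up-slope.
Maximum static friction available: μ_s N = 0.68 × 401.4 = 273 N.
|430.5| exceeds 273 N, so the steel block slips down-slope; friction is kinetic, f = μ_k N = 0.61×401.4 = 245 N.

f ≈ 245 N (up the incline)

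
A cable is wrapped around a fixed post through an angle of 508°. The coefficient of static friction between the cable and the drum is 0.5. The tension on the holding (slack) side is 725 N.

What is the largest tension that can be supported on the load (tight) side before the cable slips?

T_max ≈ 61000 N

At impending slip the capstan equation gives T₂/T₁ = e^{μβ} with β in radians.
β = 508° × π/180 = 8.866 rad.
e^{μβ} = e^{0.5×8.866} = 84.2.
T₂ = T₁ · e^{μβ} = 725 × 84.2 = 61000 N.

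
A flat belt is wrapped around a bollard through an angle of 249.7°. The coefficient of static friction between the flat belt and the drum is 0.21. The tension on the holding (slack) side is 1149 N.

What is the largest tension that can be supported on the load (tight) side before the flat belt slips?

T_max ≈ 2870 N

At impending slip the capstan equation gives T₂/T₁ = e^{μβ} with β in radians.
β = 249.7° × π/180 = 4.358 rad.
e^{μβ} = e^{0.21×4.358} = 2.497.
T₂ = T₁ · e^{μβ} = 1149 × 2.497 = 2870 N.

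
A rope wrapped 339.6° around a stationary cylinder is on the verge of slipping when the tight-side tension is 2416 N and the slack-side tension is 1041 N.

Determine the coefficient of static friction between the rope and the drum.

μ ≈ 0.142

T₂/T₁ = e^{μβ} → μ = ln(T₂/T₁)/β.
β = 339.6° = 5.927 rad.
μ = ln(2416/1041)/5.927 = ln(2.321)/5.927 = 0.142.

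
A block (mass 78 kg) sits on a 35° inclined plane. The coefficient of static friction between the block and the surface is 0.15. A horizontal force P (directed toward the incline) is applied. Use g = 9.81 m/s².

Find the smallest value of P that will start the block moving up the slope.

P ≈ 727 N

At impending motion up the slope, friction acts down-slope at its limit: f = μ_s N.
Perpendicular to the incline: N = m g cos θ + P sin θ.
Along the incline: P cos θ = m g sin θ + μ_s N = m g sin θ + μ_s (m g cos θ + P sin θ).
Solving, P (cos θ − μ_s sin θ) = m g (sin θ + μ_s cos θ), so P = 78×9.81×(sin 35° + 0.15 cos 35°)/(cos 35° − 0.15 sin 35°) = 765×0.6964/0.7331 = 727 N.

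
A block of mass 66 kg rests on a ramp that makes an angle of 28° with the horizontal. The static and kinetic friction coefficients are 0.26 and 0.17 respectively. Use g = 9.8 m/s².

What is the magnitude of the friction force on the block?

f ≈ 97.1 N (up the incline)

The normal reaction is N = m g cos θ = 571.1 N.
Along the slope the weight component is m g sin θ = 303.7 N; friction must supply exactly this, acting up-slope.
Static friction can supply at most μ_s N = 148.5 N.
|303.7| exceeds 148.5 N, so the block slips down-slope; friction is kinetic, f = μ_k N = 0.17×571.1 = 97.1 N.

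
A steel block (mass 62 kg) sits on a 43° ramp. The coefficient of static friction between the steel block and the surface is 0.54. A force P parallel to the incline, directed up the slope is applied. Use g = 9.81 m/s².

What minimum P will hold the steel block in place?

The steel block tends to slide down (tan θ > μ_s), so at the point of impending slip friction acts up-slope at its limit: f = μ_s N.
P is parallel to the surface, so N = m g cos θ = 445 N.
Along the incline: P + μ_s N = m g sin θ, so P = 415 − 0.54×445 = 175 N.

P_min ≈ 175 N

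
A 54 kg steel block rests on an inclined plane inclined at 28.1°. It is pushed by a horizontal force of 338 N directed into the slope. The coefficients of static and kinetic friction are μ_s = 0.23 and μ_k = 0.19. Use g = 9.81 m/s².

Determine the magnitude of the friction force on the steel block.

f ≈ 48.6 N (down the incline)

Normal direction: N = m g cos θ + P sin θ = 626.5 N.
Along the incline, the net driving force (taking up-slope positive) is P cos θ − m g sin θ = 298.2 − 249.5 = 48.65 N, so equilibrium requires friction f = -48.65 N (down-slope).
The limit of static friction is μ_s N = 144.1 N.
Since 48.65 N is within the 144.1 N limit, the steel block stays put and friction is exactly 48.6 N.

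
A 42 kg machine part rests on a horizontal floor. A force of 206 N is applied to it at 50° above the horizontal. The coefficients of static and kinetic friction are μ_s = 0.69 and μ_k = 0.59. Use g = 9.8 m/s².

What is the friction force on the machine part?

f ≈ 132 N

Vertical equilibrium gives N = m g − P sin α = 253.8 N.
For equilibrium, f = P cos α = 206×cos 50° = 132.4 N.
μ_s N = 0.69 × 253.8 = 175.1 N.
Since 132.4 N does not exceed the limit, the machine part stays at rest and f = 132 N.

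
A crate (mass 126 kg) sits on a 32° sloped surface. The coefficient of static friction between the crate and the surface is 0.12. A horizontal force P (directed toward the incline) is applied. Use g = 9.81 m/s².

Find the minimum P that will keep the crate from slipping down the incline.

P_min ≈ 581 N

The crate tends to slide down (tan θ > μ_s), so at the point of impending slip friction acts up-slope at its limit: f = μ_s N.
Perpendicular to the incline: N = m g cos θ + P sin θ.
Along the incline: P cos θ + μ_s N = m g sin θ, i.e. P cos θ + μ_s (m g cos θ + P sin θ) = m g sin θ.
Solving, P (cos θ + μ_s sin θ) = m g (sin θ − μ_s cos θ), so P = 1240×0.4282/0.9116 = 581 N.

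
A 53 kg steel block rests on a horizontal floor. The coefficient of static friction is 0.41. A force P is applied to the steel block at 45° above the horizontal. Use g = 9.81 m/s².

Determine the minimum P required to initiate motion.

P ≈ 214 N

N = m g − P sin α (the pull lifts the steel block).
At impending slip, P cos α = μ_s N = μ_s (m g − P sin α).
Solving: P (cos α + μ_s sin α) = μ_s m g → P = 0.41×520/(cos 45° + 0.41 sin 45°) = 213/0.997 = 214 N.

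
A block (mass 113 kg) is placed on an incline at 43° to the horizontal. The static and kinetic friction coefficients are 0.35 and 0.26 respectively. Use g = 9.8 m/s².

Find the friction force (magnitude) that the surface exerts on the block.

Perpendicular to the surface, N = m g cos θ = 113·9.8·cos 43° = 809.9 N.
Along the slope the weight component is m g sin θ = 755.2 N; friction must supply exactly this, acting up-slope.
The static-friction ceiling is μ_s N = 0.35 × 809.9 = 283.5 N.
|755.2| exceeds 283.5 N, so the block slips down-slope; friction is kinetic, f = μ_k N = 0.26×809.9 = 211 N.

f ≈ 211 N (up the incline)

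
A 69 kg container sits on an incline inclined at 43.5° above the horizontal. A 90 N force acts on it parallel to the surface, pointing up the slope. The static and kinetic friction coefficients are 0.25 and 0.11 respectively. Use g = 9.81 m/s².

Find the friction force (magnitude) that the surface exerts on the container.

Perpendicular to the surface, N = m g cos θ = 69·9.81·cos 43.5° = 491 N.
Parallel to the incline, ΣF = 0 gives f = m g sin θ − P = 465.9 − 90 = 375.9 N (up-slope positive).
Static friction can supply at most μ_s N = 122.7 N.
|375.9| exceeds 122.7 N, so the container slips down-slope; friction is kinetic, f = μ_k N = 0.11×491 = 54 N.

f ≈ 54 N (up the incline)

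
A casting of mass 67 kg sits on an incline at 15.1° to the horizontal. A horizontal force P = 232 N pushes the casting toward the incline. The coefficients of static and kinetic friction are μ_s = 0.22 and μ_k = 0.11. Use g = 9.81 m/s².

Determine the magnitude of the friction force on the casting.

Normal direction: N = m g cos θ + P sin θ = 695 N.
Parallel to the incline: P cos θ − m g sin θ = 224 − 171.2 = 52.77 N; the friction needed to balance this is 52.77 N acting down the slope.
Maximum static friction: μ_s N = 0.22 × 695 = 152.9 N.
Since 52.77 N is within the 152.9 N limit, the casting stays put and friction is exactly 52.8 N.

f ≈ 52.8 N (down the incline)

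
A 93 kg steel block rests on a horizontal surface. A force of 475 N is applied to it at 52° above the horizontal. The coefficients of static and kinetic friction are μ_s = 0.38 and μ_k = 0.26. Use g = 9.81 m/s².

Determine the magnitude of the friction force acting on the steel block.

The vertical component of P reduces the normal force: N = m g − P sin α = 912.3 − 374.3 = 538 N.
The horizontal driving force is P cos α = 292.4 N, so equilibrium needs friction f = 292.4 N.
The static-friction limit is μ_s N = 204.4 N.
292.4 > 204.4 N → the steel block slides; f = μ_k N = 0.26×538 = 140 N.

f ≈ 140 N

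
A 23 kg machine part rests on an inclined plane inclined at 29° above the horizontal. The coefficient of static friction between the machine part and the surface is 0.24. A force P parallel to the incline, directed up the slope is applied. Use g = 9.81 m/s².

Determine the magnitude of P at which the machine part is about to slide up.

P ≈ 157 N

At impending motion up the slope, friction acts down-slope at its limit: f = μ_s N.
P is parallel to the surface, so N = m g cos θ = 197 N.
Along the incline: P = m g sin θ + μ_s N = 109 + 0.24×197 = 157 N.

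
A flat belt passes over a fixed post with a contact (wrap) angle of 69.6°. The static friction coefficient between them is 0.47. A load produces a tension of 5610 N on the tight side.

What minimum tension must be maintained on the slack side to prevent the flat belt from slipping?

Capstan equation at impending slip: T_tight/T_slack = e^{μβ}.
β = 69.6° = 1.215 rad; e^{μβ} = e^{0.47×1.215} = 1.77.
T_slack = T_tight / e^{μβ} = 5610 / 1.77 = 3170 N.

T_min ≈ 3170 N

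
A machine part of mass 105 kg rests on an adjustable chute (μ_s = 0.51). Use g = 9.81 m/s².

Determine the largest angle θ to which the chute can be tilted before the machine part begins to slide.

θ_max ≈ 27°

At the slip threshold, m g sin θ = μ_s · m g cos θ, so tan θ = μ_s.
θ_max = arctan(0.51) = 27°.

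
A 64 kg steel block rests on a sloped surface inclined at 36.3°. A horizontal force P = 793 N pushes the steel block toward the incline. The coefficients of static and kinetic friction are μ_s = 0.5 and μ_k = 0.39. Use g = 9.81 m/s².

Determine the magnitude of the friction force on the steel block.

f ≈ 267 N (down the incline)

Normal direction: N = m g cos θ + P sin θ = 975.5 N.
Parallel to the incline: P cos θ − m g sin θ = 639.1 − 371.7 = 267.4 N; the friction needed to balance this is 267.4 N acting down the slope.
Maximum static friction: μ_s N = 0.5 × 975.5 = 487.7 N.
Since 267.4 N is within the 487.7 N limit, the steel block stays put and friction is exactly 267 N.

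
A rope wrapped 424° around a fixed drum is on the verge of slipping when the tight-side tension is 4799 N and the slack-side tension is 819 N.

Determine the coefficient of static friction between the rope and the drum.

μ ≈ 0.239

T₂/T₁ = e^{μβ} → μ = ln(T₂/T₁)/β.
β = 424° = 7.4 rad.
μ = ln(4799/819)/7.4 = ln(5.86)/7.4 = 0.239.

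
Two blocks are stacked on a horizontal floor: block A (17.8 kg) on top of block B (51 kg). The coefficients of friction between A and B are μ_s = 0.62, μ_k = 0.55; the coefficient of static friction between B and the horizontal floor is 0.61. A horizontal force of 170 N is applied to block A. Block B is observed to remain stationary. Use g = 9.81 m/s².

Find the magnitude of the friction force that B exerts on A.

The normal force B exerts on A is simply A's weight, N₁ = 174.6 N.
So the A–B interface can sustain at most μ_s N₁ = 108.3 N of static friction.
Since P = 170 N > 108.3 N, A slides on B; the A–B friction is kinetic: f₁ = μ_k N₁ = 0.55×174.6 = 96 N.
By Newton's third law B feels 96 N forward from A. With B stationary, the floor's static friction on B balances it: f₂ = 96 N (well within μ_s(m_A+m_B)g = 411.7 N).

f ≈ 96 N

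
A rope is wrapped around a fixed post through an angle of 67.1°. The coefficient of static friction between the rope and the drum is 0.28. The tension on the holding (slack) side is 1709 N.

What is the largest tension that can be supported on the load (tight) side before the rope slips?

T_max ≈ 2370 N

At impending slip the capstan equation gives T₂/T₁ = e^{μβ} with β in radians.
β = 67.1° × π/180 = 1.171 rad.
e^{μβ} = e^{0.28×1.171} = 1.388.
T₂ = T₁ · e^{μβ} = 1709 × 1.388 = 2370 N.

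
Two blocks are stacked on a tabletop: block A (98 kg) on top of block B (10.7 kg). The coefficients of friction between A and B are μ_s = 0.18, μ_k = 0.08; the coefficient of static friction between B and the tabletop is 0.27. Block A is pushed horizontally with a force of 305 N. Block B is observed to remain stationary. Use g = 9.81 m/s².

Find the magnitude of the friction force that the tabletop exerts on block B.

f ≈ 76.9 N

Normal force at the A–B interface: N₁ = m_A g = 961.4 N.
Maximum static friction on A from B: μ_s N₁ = 0.18×961.4 = 173 N.
Since P = 305 N > 173 N, A slides on B; the A–B friction is kinetic: f₁ = μ_k N₁ = 0.08×961.4 = 76.9 N.
B experiences an equal 76.9 N forward from A (third law). B is in equilibrium, so the floor supplies f₂ = 76.9 N of static friction (limit μ_s(m_A+m_B)g = 287.9 N, not exceeded).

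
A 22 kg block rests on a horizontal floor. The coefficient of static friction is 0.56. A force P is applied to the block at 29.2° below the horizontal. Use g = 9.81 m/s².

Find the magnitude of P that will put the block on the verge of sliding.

P ≈ 202 N

N = m g + P sin α (the push presses the block into the horizontal floor).
At impending slip, P cos α = μ_s N = μ_s (m g + P sin α).
Solving: P (cos α − μ_s sin α) = μ_s m g → P = 0.56×216/(cos 29.2° − 0.56 sin 29.2°) = 121/0.5997 = 202 N.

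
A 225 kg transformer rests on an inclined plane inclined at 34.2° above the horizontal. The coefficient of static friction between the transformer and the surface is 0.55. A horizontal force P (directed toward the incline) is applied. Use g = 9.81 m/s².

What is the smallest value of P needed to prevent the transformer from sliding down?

The transformer tends to slide down (tan θ > μ_s), so at the point of impending slip friction acts up-slope at its limit: f = μ_s N.
Perpendicular to the incline: N = m g cos θ + P sin θ.
Along the incline: P cos θ + μ_s N = m g sin θ, i.e. P cos θ + μ_s (m g cos θ + P sin θ) = m g sin θ.
Solving, P (cos θ + μ_s sin θ) = m g (sin θ − μ_s cos θ), so P = 2210×0.1072/1.136 = 208 N.

P_min ≈ 208 N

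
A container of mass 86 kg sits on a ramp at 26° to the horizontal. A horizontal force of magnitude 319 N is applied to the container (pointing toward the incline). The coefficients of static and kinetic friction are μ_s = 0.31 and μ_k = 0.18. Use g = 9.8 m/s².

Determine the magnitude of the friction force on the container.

Resolve perpendicular to the incline: N = m g cos θ + P sin θ = 86×9.8×cos 26° + 319×sin 26° = 897.3 N.
Along the incline, the net driving force (taking up-slope positive) is P cos θ − m g sin θ = 286.7 − 369.5 = -82.74 N, so equilibrium requires friction f = 82.74 N (up-slope).
Maximum static friction: μ_s N = 0.31 × 897.3 = 278.2 N.
|f_req| = 82.74 ≤ 278.2 N → the container is in equilibrium; friction equals the required value.

f ≈ 82.7 N (up the incline)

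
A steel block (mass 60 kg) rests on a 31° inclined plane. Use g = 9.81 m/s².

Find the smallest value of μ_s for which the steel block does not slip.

At the slip threshold m g sin θ = μ_s m g cos θ, so μ_s,min = tan θ.
μ_s,min = tan 31° = 0.601.

μ_s,min ≈ 0.601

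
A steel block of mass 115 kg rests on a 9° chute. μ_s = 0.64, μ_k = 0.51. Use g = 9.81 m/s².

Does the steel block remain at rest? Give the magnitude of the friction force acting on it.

f ≈ 176 N

N = m g cos θ = 1110 N.
Down-slope weight component: m g sin θ = 176 N.
μ_s N = 713 N.
176 ≤ 713 N, so it stays put; friction = 176 N.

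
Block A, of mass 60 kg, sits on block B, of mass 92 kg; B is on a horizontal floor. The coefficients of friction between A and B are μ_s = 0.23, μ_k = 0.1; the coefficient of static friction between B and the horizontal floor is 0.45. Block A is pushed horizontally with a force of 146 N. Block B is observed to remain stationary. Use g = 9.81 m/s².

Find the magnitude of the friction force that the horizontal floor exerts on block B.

f ≈ 58.9 N

Normal force at the A–B interface: N₁ = m_A g = 588.6 N.
So the A–B interface can sustain at most μ_s N₁ = 135.4 N of static friction.
P = 146 N exceeds that limit, so A slips over B and the interface friction becomes kinetic: f₁ = μ_k N₁ = 0.1×588.6 = 58.9 N.
By Newton's third law B feels 58.9 N forward from A. With B stationary, the floor's static friction on B balances it: f₂ = 58.9 N (well within μ_s(m_A+m_B)g = 671 N).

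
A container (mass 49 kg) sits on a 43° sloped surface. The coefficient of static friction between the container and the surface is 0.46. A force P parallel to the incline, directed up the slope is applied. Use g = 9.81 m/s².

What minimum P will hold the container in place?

The container tends to slide down (tan θ > μ_s), so at the point of impending slip friction acts up-slope at its limit: f = μ_s N.
P is parallel to the surface, so N = m g cos θ = 352 N.
Along the incline: P + μ_s N = m g sin θ, so P = 328 − 0.46×352 = 166 N.

P_min ≈ 166 N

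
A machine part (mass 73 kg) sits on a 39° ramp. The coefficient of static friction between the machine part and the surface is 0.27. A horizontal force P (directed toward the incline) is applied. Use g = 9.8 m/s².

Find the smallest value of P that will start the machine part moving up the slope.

At impending motion up the slope, friction acts down-slope at its limit: f = μ_s N.
Perpendicular to the incline: N = m g cos θ + P sin θ.
Along the incline: P cos θ = m g sin θ + μ_s N = m g sin θ + μ_s (m g cos θ + P sin θ).
Solving, P (cos θ − μ_s sin θ) = m g (sin θ + μ_s cos θ), so P = 73×9.8×(sin 39° + 0.27 cos 39°)/(cos 39° − 0.27 sin 39°) = 715×0.8391/0.6072 = 989 N.

P ≈ 989 N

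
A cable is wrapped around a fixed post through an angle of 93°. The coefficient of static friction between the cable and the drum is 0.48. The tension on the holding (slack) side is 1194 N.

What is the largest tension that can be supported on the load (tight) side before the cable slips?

At impending slip the capstan equation gives T₂/T₁ = e^{μβ} with β in radians.
β = 93° × π/180 = 1.623 rad.
e^{μβ} = e^{0.48×1.623} = 2.18.
T₂ = T₁ · e^{μβ} = 1194 × 2.18 = 2600 N.

T_max ≈ 2600 N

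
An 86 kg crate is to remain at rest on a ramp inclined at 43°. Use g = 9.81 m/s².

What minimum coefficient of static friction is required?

μ_s,min ≈ 0.933

At the slip threshold m g sin θ = μ_s m g cos θ, so μ_s,min = tan θ.
μ_s,min = tan 43° = 0.933.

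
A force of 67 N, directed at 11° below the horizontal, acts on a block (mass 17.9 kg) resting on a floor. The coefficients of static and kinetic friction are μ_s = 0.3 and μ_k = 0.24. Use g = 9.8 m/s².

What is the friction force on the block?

Vertical equilibrium gives N = m g + P sin α = 188.2 N.
Horizontally, friction must balance P cos α = 65.77 N.
μ_s N = 0.3 × 188.2 = 56.46 N.
65.77 > 56.46 N → the block slides; f = μ_k N = 0.24×188.2 = 45.2 N.

f ≈ 45.2 N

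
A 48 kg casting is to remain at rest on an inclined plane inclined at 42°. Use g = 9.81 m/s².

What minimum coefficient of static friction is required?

At the slip threshold m g sin θ = μ_s m g cos θ, so μ_s,min = tan θ.
μ_s,min = tan 42° = 0.9.

μ_s,min ≈ 0.9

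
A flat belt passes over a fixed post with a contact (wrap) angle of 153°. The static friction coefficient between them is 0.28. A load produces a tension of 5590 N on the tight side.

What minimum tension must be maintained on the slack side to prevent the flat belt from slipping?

T_min ≈ 2650 N

Capstan equation at impending slip: T_tight/T_slack = e^{μβ}.
β = 153° = 2.67 rad; e^{μβ} = e^{0.28×2.67} = 2.112.
T_slack = T_tight / e^{μβ} = 5590 / 2.112 = 2650 N.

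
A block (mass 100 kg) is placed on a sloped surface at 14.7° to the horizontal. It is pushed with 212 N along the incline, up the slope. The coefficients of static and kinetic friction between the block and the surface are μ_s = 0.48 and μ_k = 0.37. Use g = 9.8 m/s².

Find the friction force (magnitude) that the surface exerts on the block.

f ≈ 36.7 N (up the incline)

The normal reaction is N = m g cos θ = 947.9 N.
The friction needed for equilibrium is m g sin θ − P = 248.7 − 212 = 36.68 N, measured positive up-slope.
Static friction can supply at most μ_s N = 455 N.
Since |36.68| ≤ 455 N, no slip — friction simply equals what equilibrium demands.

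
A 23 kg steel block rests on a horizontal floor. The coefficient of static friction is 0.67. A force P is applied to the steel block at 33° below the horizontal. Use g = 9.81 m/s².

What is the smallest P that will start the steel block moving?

N = m g + P sin α (the push presses the steel block into the horizontal floor).
At impending slip, P cos α = μ_s N = μ_s (m g + P sin α).
Solving: P (cos α − μ_s sin α) = μ_s m g → P = 0.67×226/(cos 33° − 0.67 sin 33°) = 151/0.4738 = 319 N.

P ≈ 319 N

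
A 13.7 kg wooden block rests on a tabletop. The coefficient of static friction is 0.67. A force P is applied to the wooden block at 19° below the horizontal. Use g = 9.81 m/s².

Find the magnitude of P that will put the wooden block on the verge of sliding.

P ≈ 124 N

N = m g + P sin α (the push presses the wooden block into the tabletop).
At impending slip, P cos α = μ_s N = μ_s (m g + P sin α).
Solving: P (cos α − μ_s sin α) = μ_s m g → P = 0.67×134/(cos 19° − 0.67 sin 19°) = 90/0.7274 = 124 N.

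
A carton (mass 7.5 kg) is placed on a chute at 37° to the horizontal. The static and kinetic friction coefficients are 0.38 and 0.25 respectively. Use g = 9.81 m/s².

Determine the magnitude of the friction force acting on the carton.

Normal force: N = m g cos θ = 7.5 × 9.81 × cos 37° = 58.76 N.
For equilibrium along the incline, friction must balance the weight component: f = m g sin θ = 44.28 N up the slope.
Maximum static friction available: μ_s N = 0.38 × 58.76 = 22.33 N.
Since |44.28| > 22.33 N, static friction cannot hold it; the carton slides down the incline and kinetic friction applies: f = μ_k N = 0.25 × 58.76 = 14.7 N.

f ≈ 14.7 N (up the incline)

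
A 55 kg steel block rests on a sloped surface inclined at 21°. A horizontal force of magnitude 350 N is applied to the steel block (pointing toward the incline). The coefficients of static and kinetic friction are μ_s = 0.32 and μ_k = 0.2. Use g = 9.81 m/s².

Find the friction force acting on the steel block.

f ≈ 133 N (down the incline)

Normal direction: N = m g cos θ + P sin θ = 629.1 N.
Parallel to the incline: P cos θ − m g sin θ = 326.8 − 193.4 = 133.4 N; the friction needed to balance this is 133.4 N acting down the slope.
The limit of static friction is μ_s N = 201.3 N.
|f_req| = 133.4 ≤ 201.3 N → the steel block is in equilibrium; friction equals the required value.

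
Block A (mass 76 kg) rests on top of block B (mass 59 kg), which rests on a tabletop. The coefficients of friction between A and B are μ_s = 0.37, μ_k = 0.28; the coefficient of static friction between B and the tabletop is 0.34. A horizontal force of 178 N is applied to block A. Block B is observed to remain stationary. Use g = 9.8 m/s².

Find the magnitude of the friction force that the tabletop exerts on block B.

f ≈ 178 N

The normal force B exerts on A is simply A's weight, N₁ = 744.8 N.
So the A–B interface can sustain at most μ_s N₁ = 275.6 N of static friction.
P = 178 N is within that limit, so A and B move together (both at rest); the A–B friction is simply f₁ = P = 178 N.
By Newton's third law B feels 178 N forward from A. With B stationary, the floor's static friction on B balances it: f₂ = 178 N (well within μ_s(m_A+m_B)g = 449.8 N).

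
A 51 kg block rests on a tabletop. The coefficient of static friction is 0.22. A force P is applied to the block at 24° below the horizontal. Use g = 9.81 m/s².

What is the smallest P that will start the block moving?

P ≈ 134 N

N = m g + P sin α (the push presses the block into the tabletop).
At impending slip, P cos α = μ_s N = μ_s (m g + P sin α).
Solving: P (cos α − μ_s sin α) = μ_s m g → P = 0.22×500/(cos 24° − 0.22 sin 24°) = 110/0.8241 = 134 N.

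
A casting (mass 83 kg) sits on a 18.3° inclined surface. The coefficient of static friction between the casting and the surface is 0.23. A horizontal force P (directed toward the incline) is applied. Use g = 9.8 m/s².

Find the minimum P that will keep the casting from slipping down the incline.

The casting tends to slide down (tan θ > μ_s), so at the point of impending slip friction acts up-slope at its limit: f = μ_s N.
Perpendicular to the incline: N = m g cos θ + P sin θ.
Along the incline: P cos θ + μ_s N = m g sin θ, i.e. P cos θ + μ_s (m g cos θ + P sin θ) = m g sin θ.
Solving, P (cos θ + μ_s sin θ) = m g (sin θ − μ_s cos θ), so P = 813×0.09562/1.022 = 76.1 N.

P_min ≈ 76.1 N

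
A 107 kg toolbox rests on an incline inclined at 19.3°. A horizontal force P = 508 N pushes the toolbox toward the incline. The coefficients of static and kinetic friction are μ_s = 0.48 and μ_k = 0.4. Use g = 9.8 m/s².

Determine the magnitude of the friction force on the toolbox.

f ≈ 133 N (down the incline)

Normal direction: N = m g cos θ + P sin θ = 1158 N.
Parallel to the incline: P cos θ − m g sin θ = 479.5 − 346.6 = 132.9 N; the friction needed to balance this is 132.9 N acting down the slope.
The limit of static friction is μ_s N = 555.6 N.
Since 132.9 N is within the 555.6 N limit, the toolbox stays put and friction is exactly 133 N.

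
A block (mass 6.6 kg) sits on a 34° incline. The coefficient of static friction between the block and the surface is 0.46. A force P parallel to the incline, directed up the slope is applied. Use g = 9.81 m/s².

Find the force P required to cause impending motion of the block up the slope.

P ≈ 60.9 N

At impending motion up the slope, friction acts down-slope at its limit: f = μ_s N.
P is parallel to the surface, so N = m g cos θ = 53.7 N.
Along the incline: P = m g sin θ + μ_s N = 36.2 + 0.46×53.7 = 60.9 N.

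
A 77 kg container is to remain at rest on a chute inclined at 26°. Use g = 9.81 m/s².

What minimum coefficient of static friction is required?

μ_s,min ≈ 0.488

At the slip threshold m g sin θ = μ_s m g cos θ, so μ_s,min = tan θ.
μ_s,min = tan 26° = 0.488.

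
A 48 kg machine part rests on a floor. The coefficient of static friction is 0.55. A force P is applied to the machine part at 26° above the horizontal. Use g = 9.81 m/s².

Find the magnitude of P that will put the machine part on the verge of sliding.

N = m g − P sin α (the pull lifts the machine part).
At impending slip, P cos α = μ_s N = μ_s (m g − P sin α).
Solving: P (cos α + μ_s sin α) = μ_s m g → P = 0.55×471/(cos 26° + 0.55 sin 26°) = 259/1.14 = 227 N.

P ≈ 227 N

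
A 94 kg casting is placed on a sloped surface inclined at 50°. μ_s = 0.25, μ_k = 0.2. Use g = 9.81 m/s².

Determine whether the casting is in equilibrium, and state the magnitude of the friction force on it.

N = m g cos θ = 593 N.
Down-slope weight component: m g sin θ = 706 N.
μ_s N = 148 N.
706 > 148 N, so it slides; kinetic friction f = μ_k N = 0.2×593 = 119 N.

f ≈ 119 N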